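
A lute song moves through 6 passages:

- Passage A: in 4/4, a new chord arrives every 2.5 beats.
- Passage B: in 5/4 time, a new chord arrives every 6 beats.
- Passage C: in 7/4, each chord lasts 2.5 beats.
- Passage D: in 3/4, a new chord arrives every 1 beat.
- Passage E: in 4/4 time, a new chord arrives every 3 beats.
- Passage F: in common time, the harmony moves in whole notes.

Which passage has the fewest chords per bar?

A: each chord is 2.5 beats in 4/4, so 1.6 per bar.
B: each chord is 6 beats in 5/4, so 5/6 per bar.
C: each chord is 2.5 beats in 7/4, so 2.8 per bar.
D: each chord is 1 beat in 3/4, so 3 per bar.
E: each chord is 3 beats in 4/4, so 4/3 per bar.
F: each chord is 4 beats in 4/4, so 1 per bar.
Slowest is B at 5/6 chords/bar.

Passage B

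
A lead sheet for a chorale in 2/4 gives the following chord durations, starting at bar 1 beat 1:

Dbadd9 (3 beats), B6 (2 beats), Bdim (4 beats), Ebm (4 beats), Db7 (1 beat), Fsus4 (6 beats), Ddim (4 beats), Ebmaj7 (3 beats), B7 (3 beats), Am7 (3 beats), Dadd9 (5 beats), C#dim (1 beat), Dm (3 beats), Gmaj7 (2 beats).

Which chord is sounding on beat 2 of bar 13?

Ebmaj7

Beat 2 of bar 13 is beat (13−1)×2 + 2 = 26 overall.
Running totals: Dbadd9 ends at 3, B6 ends at 5, Bdim ends at 9, Ebm ends at 13, Db7 ends at 14, Fsus4 ends at 20, Ddim ends at 24, Ebmaj7 ends at 27.
Beat 26 falls within Ebmaj7.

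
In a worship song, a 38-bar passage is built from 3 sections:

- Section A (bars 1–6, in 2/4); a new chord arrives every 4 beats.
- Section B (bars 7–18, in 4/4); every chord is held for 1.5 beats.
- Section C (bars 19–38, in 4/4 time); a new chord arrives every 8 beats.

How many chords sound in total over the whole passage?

45 chords

A: 6·2 = 12 beats, 12/4 = 3 chords.
B: 12·4 = 48 beats, 48/1.5 = 32 chords.
C: 20·4 = 80 beats, 80/8 = 10 chords.
Total: 3 + 32 + 10 = 45.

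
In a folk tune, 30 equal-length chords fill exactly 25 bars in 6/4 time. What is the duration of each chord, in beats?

25 bars × 6 beats/bar = 150 beats total.
150 beats ÷ 30 chords = 5 beats per chord.

5 beats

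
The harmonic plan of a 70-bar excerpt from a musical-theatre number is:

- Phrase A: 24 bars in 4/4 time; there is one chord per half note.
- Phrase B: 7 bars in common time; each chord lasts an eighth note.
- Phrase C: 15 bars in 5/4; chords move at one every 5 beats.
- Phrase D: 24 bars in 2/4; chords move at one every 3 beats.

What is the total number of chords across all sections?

A has 96 beats and chords last 2 each, so 48 chords.
B has 28 beats and chords last 0.5 each, so 56 chords.
C has 75 beats and chords last 5 each, so 15 chords.
D has 48 beats and chords last 3 each, so 16 chords.
Total: 48 + 56 + 15 + 16 = 135.

135 chords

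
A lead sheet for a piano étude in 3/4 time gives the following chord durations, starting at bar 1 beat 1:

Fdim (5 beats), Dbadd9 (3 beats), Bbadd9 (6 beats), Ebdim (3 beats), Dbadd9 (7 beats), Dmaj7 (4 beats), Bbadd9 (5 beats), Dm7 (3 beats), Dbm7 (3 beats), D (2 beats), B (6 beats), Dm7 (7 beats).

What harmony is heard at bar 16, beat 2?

B

Beat 2 of bar 16 is beat (16−1)×3 + 2 = 47 overall.
Running totals: Fdim ends at 5, Dbadd9 ends at 8, Bbadd9 ends at 14, Ebdim ends at 17, Dbadd9 ends at 24, Dmaj7 ends at 28, Bbadd9 ends at 33, Dm7 ends at 36, Dbm7 ends at 39, D ends at 41, B ends at 47.
Beat 47 falls within B.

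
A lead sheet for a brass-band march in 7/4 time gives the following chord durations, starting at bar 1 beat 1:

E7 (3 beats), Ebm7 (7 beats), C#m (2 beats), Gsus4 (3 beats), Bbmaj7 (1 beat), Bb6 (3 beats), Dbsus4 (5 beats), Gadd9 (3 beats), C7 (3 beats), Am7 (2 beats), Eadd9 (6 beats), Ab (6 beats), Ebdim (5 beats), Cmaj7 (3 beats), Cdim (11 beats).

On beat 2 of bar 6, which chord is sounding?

Eadd9

Beat 2 of bar 6 is beat (6−1)×7 + 2 = 37 overall.
Running totals: E7 ends at 3, Ebm7 ends at 10, C#m ends at 12, Gsus4 ends at 15, Bbmaj7 ends at 16, Bb6 ends at 19, Dbsus4 ends at 24, Gadd9 ends at 27, C7 ends at 30, Am7 ends at 32, Eadd9 ends at 38.
Beat 37 falls within Eadd9.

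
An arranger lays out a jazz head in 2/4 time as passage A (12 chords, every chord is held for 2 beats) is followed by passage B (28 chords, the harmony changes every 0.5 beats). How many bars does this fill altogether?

A: 12 × 2 = 24 beats = 12 bars.
B: 28 × 0.5 = 14 beats = 7 bars.
Total: 12 + 7 = 19 bars.

19 bars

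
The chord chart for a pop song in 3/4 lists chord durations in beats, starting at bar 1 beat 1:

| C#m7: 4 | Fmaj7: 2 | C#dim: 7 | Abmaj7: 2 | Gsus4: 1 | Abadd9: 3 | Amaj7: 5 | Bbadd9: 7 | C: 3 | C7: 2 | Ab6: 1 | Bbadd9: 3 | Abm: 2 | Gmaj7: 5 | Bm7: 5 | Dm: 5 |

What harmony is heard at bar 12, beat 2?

C7

Beat 2 of bar 12 is beat (12−1)×3 + 2 = 35 overall.
Running totals: C#m7 ends at 4, Fmaj7 ends at 6, C#dim ends at 13, Abmaj7 ends at 15, Gsus4 ends at 16, Abadd9 ends at 19, Amaj7 ends at 24, Bbadd9 ends at 31, C ends at 34, C7 ends at 36.
Beat 35 falls within C7.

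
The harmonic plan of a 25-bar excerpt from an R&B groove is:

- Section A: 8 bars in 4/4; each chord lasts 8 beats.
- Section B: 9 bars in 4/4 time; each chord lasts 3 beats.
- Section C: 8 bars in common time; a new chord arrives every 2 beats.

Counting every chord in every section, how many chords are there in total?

A: 8·4 = 32 beats, 32/8 = 4 chords.
B: 9·4 = 36 beats, 36/3 = 12 chords.
C: 8·4 = 32 beats, 32/2 = 16 chords.
Total: 4 + 12 + 16 = 32.

32 chords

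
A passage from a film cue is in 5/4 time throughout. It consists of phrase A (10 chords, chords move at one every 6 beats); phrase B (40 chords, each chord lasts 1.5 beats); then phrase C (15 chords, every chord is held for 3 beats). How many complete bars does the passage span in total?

A: 10 × 6 = 60 beats = 12 bars.
B: 40 × 1.5 = 60 beats = 12 bars.
C: 15 × 3 = 45 beats = 9 bars.
Total: 12 + 12 + 9 = 33 bars.

33 bars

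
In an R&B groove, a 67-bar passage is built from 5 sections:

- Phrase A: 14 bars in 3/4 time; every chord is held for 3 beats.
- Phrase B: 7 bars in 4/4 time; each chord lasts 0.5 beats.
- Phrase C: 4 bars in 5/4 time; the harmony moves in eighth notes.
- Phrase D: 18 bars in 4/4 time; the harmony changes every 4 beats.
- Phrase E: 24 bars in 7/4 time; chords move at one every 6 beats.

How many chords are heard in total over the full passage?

A has 42 beats and chords last 3 each, so 14 chords.
B has 28 beats and chords last 0.5 each, so 56 chords.
C has 20 beats and chords last 0.5 each, so 40 chords.
D has 72 beats and chords last 4 each, so 18 chords.
E has 168 beats and chords last 6 each, so 28 chords.
Total: 14 + 56 + 40 + 18 + 28 = 156.

156 chords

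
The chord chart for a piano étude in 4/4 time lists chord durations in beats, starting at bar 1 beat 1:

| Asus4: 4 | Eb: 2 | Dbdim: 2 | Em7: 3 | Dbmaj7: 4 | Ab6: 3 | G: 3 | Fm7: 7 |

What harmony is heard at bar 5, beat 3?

G

Beat 3 of bar 5 is beat (5−1)×4 + 3 = 19 overall.
Running totals: Asus4 ends at 4, Eb ends at 6, Dbdim ends at 8, Em7 ends at 11, Dbmaj7 ends at 15, Ab6 ends at 18, G ends at 21.
Beat 19 falls within G.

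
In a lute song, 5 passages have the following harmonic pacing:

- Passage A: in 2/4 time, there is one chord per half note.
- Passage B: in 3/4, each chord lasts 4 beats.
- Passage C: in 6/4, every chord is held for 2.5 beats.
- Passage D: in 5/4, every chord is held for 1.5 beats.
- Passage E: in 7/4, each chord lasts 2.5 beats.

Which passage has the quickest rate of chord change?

Passage D

A: 2/2 = 1 chord/bar.
B: 3/4 = 0.75 chords/bar.
C: 6/2.5 = 2.4 chords/bar.
D: 5/1.5 = 10/3 chords/bar.
E: 7/2.5 = 2.8 chords/bar.
Fastest is D at 10/3 chords/bar.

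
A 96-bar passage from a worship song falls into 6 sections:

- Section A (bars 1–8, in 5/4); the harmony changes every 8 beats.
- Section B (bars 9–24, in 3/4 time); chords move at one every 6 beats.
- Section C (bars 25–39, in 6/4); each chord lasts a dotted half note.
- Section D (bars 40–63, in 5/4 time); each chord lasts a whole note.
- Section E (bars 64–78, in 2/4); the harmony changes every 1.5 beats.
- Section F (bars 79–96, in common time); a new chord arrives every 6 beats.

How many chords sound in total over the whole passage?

A: 8 bars × 5 beats = 40 beats; 8 beats/chord → 5 chords.
B: 16 bars × 3 beats = 48 beats; 6 beats/chord → 8 chords.
C: 15 bars × 6 beats = 90 beats; 3 beats/chord → 30 chords.
D: 24 bars × 5 beats = 120 beats; 4 beats/chord → 30 chords.
E: 15 bars × 2 beats = 30 beats; 1.5 beats/chord → 20 chords.
F: 18 bars × 4 beats = 72 beats; 6 beats/chord → 12 chords.
Total: 5 + 8 + 30 + 30 + 20 + 12 = 105.

105 chords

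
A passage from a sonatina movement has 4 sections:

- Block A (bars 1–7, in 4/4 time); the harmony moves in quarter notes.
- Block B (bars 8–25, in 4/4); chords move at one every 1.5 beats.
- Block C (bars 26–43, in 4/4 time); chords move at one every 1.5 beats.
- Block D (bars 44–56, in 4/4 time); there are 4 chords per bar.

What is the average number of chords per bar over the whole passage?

A: 7 bars of 4 beats is 28 beats; at 1 beat each that's 28 chords.
B: 18 bars of 4 beats is 72 beats; at 1.5 beats each that's 48 chords.
C: 18 bars of 4 beats is 72 beats; at 1.5 beats each that's 48 chords.
D: 13 bars of 4 beats is 52 beats; at 1 beat each that's 52 chords.
Overall: 176 chords over 56 bars → 176/56 = 22/7 chords per bar.

22/7 chords per bar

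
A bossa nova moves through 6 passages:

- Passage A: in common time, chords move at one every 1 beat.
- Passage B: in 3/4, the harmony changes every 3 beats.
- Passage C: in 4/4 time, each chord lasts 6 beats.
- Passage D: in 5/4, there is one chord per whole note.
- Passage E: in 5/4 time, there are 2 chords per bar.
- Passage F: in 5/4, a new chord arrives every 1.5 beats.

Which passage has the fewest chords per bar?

A: 4/1 = 4 chords/bar.
B: 3/3 = 1 chord/bar.
C: 4/6 = 2/3 chords/bar.
D: 5/4 = 1.25 chords/bar.
E: 5/2.5 = 2 chords/bar.
F: 5/1.5 = 10/3 chords/bar.
Slowest is C at 2/3 chords/bar.

Passage C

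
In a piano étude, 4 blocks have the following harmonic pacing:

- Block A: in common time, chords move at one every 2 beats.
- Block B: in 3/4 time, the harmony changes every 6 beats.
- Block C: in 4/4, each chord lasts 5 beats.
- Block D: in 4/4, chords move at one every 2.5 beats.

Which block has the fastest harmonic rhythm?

Block A

A: each chord is 2 beats in 4/4, so 2 per bar.
B: each chord is 6 beats in 3/4, so 0.5 per bar.
C: each chord is 5 beats in 4/4, so 0.8 per bar.
D: each chord is 2.5 beats in 4/4, so 1.6 per bar.
Fastest is A at 2 chords/bar.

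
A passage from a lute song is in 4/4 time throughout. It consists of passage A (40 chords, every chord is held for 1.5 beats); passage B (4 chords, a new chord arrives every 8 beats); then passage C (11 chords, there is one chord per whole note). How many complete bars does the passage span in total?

34 bars

A: 40 × 1.5 = 60 beats = 15 bars.
B: 4 × 8 = 32 beats = 8 bars.
C: 11 × 4 = 44 beats = 11 bars.
Total: 15 + 8 + 11 = 34 bars.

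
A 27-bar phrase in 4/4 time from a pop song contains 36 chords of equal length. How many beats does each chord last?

27 bars × 4 beats/bar = 108 beats total.
108 beats ÷ 36 chords = 3 beats per chord.
(That is a dotted half note.)

3 beats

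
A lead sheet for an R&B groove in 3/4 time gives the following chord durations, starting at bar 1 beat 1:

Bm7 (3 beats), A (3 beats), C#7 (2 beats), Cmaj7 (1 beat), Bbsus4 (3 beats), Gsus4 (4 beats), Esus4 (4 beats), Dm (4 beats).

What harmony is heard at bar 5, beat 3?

Beat 3 of bar 5 is beat (5−1)×3 + 3 = 15 overall.
Running totals: Bm7 ends at 3, A ends at 6, C#7 ends at 8, Cmaj7 ends at 9, Bbsus4 ends at 12, Gsus4 ends at 16.
Beat 15 falls within Gsus4.

Gsus4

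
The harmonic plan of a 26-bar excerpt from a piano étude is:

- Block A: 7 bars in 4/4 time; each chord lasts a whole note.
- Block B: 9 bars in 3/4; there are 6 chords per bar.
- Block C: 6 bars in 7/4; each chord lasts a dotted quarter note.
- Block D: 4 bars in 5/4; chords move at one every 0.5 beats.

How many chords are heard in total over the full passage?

A has 28 beats and chords last 4 each, so 7 chords.
B has 27 beats and chords last 0.5 each, so 54 chords.
C has 42 beats and chords last 1.5 each, so 28 chords.
D has 20 beats and chords last 0.5 each, so 40 chords.
Total: 7 + 54 + 28 + 40 = 129.

129 chords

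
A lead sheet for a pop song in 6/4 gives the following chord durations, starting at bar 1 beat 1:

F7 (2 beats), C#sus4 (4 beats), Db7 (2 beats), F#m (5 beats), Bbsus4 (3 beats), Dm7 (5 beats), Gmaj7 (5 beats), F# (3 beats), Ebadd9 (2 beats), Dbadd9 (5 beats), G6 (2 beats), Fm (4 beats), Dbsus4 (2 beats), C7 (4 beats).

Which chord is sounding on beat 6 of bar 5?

Ebadd9

Beat 6 of bar 5 is beat (5−1)×6 + 6 = 30 overall.
Running totals: F7 ends at 2, C#sus4 ends at 6, Db7 ends at 8, F#m ends at 13, Bbsus4 ends at 16, Dm7 ends at 21, Gmaj7 ends at 26, F# ends at 29, Ebadd9 ends at 31.
Beat 30 falls within Ebadd9.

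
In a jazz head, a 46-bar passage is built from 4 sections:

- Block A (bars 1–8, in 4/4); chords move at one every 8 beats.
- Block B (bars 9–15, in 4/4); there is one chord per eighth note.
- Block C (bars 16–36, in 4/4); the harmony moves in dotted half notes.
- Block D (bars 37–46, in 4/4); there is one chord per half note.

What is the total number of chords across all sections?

A has 32 beats and chords last 8 each, so 4 chords.
B has 28 beats and chords last 0.5 each, so 56 chords.
C has 84 beats and chords last 3 each, so 28 chords.
D has 40 beats and chords last 2 each, so 20 chords.
Total: 4 + 56 + 28 + 20 = 108.

108 chords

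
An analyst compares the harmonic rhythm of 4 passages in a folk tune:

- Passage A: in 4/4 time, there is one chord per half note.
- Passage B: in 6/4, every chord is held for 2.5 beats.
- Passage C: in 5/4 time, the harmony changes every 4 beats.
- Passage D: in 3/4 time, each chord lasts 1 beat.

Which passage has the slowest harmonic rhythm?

A: each chord is 2 beats in 4/4, so 2 per bar.
B: each chord is 2.5 beats in 6/4, so 2.4 per bar.
C: each chord is 4 beats in 5/4, so 1.25 per bar.
D: each chord is 1 beat in 3/4, so 3 per bar.
Slowest is C at 1.25 chords/bar.

Passage C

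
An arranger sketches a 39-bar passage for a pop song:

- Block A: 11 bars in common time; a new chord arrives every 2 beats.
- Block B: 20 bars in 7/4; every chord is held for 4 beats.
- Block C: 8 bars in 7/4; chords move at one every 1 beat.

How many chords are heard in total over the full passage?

113 chords

A has 44 beats and chords last 2 each, so 22 chords.
B has 140 beats and chords last 4 each, so 35 chords.
C has 56 beats and chords last 1 each, so 56 chords.
Total: 22 + 35 + 56 = 113.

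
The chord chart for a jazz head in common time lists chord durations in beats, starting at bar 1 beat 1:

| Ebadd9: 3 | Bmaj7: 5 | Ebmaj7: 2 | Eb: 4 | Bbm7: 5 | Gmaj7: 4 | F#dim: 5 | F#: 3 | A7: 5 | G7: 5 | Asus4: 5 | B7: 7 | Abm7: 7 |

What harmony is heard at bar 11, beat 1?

Beat 1 of bar 11 is beat (11−1)×4 + 1 = 41 overall.
Running totals: Ebadd9 ends at 3, Bmaj7 ends at 8, Ebmaj7 ends at 10, Eb ends at 14, Bbm7 ends at 19, Gmaj7 ends at 23, F#dim ends at 28, F# ends at 31, A7 ends at 36, G7 ends at 41.
Beat 41 falls within G7.

G7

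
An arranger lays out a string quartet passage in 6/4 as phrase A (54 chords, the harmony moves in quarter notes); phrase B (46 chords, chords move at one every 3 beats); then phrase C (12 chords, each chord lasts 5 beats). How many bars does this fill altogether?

A: 54 × 1 = 54 beats = 9 bars.
B: 46 × 3 = 138 beats = 23 bars.
C: 12 × 5 = 60 beats = 10 bars.
Total: 9 + 23 + 10 = 42 bars.

42 bars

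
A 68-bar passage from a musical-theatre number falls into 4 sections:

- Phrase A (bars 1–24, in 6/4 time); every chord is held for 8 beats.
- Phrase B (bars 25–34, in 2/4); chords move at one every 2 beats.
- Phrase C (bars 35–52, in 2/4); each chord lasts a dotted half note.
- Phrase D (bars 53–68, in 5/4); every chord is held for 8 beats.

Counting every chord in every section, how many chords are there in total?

A: 24 bars × 6 beats = 144 beats; 8 beats/chord → 18 chords.
B: 10 bars × 2 beats = 20 beats; 2 beats/chord → 10 chords.
C: 18 bars × 2 beats = 36 beats; 3 beats/chord → 12 chords.
D: 16 bars × 5 beats = 80 beats; 8 beats/chord → 10 chords.
Total: 18 + 10 + 12 + 10 = 50.

50 chords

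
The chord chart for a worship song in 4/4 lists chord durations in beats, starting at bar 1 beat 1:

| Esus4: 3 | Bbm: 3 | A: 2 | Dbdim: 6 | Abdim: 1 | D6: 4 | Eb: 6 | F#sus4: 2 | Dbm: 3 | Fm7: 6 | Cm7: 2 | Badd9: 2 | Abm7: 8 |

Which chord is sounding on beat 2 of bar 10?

Cm7

Beat 2 of bar 10 is beat (10−1)×4 + 2 = 38 overall.
Running totals: Esus4 ends at 3, Bbm ends at 6, A ends at 8, Dbdim ends at 14, Abdim ends at 15, D6 ends at 19, Eb ends at 25, F#sus4 ends at 27, Dbm ends at 30, Fm7 ends at 36, Cm7 ends at 38.
Beat 38 falls within Cm7.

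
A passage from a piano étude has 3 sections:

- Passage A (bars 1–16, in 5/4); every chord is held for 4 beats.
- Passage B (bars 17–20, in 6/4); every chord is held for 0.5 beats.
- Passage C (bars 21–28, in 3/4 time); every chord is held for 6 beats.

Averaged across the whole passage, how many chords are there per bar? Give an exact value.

A: 16 bars of 5 beats is 80 beats; at 4 beats each that's 20 chords.
B: 4 bars of 6 beats is 24 beats; at 0.5 beats each that's 48 chords.
C: 8 bars of 3 beats is 24 beats; at 6 beats each that's 4 chords.
Overall: 72 chords over 28 bars → 72/28 = 18/7 chords per bar.

18/7 chords per bar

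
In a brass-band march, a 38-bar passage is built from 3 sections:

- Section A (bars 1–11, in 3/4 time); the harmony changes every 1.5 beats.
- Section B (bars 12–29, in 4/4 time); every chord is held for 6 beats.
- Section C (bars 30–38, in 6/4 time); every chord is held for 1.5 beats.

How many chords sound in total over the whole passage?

70 chords

A: 11·3 = 33 beats, 33/1.5 = 22 chords.
B: 18·4 = 72 beats, 72/6 = 12 chords.
C: 9·6 = 54 beats, 54/1.5 = 36 chords.
Total: 22 + 12 + 36 = 70.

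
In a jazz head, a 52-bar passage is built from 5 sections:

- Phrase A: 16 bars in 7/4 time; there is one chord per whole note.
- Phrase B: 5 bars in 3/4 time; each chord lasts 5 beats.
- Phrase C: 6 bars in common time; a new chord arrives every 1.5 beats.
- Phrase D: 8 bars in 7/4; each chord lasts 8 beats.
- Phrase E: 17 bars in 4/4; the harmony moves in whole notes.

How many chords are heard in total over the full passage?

71 chords

A has 112 beats and chords last 4 each, so 28 chords.
B has 15 beats and chords last 5 each, so 3 chords.
C has 24 beats and chords last 1.5 each, so 16 chords.
D has 56 beats and chords last 8 each, so 7 chords.
E has 68 beats and chords last 4 each, so 17 chords.
Total: 28 + 3 + 16 + 7 + 17 = 71.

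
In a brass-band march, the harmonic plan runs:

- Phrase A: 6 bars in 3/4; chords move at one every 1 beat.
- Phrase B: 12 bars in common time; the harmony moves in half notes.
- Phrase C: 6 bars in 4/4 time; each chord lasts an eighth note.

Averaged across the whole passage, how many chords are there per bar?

3.75 chords per bar

A: 6 × 3 = 18 beats ÷ 1 = 18 chords.
B: 12 × 4 = 48 beats ÷ 2 = 24 chords.
C: 6 × 4 = 24 beats ÷ 0.5 = 48 chords.
Overall: 90 chords over 24 bars → 90/24 = 3.75 chords per bar.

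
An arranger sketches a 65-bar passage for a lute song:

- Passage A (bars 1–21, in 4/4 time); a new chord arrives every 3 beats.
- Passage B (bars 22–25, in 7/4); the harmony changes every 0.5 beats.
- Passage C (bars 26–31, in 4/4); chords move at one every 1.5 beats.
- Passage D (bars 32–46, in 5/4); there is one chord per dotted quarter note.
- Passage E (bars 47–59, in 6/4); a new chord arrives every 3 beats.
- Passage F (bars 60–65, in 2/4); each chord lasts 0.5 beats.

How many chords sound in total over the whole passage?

A: 21·4 = 84 beats, 84/3 = 28 chords.
B: 4·7 = 28 beats, 28/0.5 = 56 chords.
C: 6·4 = 24 beats, 24/1.5 = 16 chords.
D: 15·5 = 75 beats, 75/1.5 = 50 chords.
E: 13·6 = 78 beats, 78/3 = 26 chords.
F: 6·2 = 12 beats, 12/0.5 = 24 chords.
Total: 28 + 56 + 16 + 50 + 26 + 24 = 200.

200 chords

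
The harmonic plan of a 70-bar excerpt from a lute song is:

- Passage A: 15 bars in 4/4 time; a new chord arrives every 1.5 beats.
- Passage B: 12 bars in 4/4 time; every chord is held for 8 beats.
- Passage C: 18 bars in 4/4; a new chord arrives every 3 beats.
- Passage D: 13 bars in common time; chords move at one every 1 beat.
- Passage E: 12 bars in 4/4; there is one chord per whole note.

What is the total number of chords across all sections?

A: 15 bars × 4 beats = 60 beats; 1.5 beats/chord → 40 chords.
B: 12 bars × 4 beats = 48 beats; 8 beats/chord → 6 chords.
C: 18 bars × 4 beats = 72 beats; 3 beats/chord → 24 chords.
D: 13 bars × 4 beats = 52 beats; 1 beat/chord → 52 chords.
E: 12 bars × 4 beats = 48 beats; 4 beats/chord → 12 chords.
Total: 40 + 6 + 24 + 52 + 12 = 134.

134 chords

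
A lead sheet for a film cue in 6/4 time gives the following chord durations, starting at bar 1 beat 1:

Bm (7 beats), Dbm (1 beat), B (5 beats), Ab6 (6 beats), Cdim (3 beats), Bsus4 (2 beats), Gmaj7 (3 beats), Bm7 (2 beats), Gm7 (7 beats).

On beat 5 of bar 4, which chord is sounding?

Beat 5 of bar 4 is beat (4−1)×6 + 5 = 23 overall.
Running totals: Bm ends at 7, Dbm ends at 8, B ends at 13, Ab6 ends at 19, Cdim ends at 22, Bsus4 ends at 24.
Beat 23 falls within Bsus4.

Bsus4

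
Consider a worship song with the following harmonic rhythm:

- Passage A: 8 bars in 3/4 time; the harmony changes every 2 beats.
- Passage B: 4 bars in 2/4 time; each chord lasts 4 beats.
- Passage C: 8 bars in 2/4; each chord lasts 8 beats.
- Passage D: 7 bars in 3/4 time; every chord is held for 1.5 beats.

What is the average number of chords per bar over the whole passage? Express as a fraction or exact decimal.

10/9 chords per bar

A: 8 × 3 = 24 beats ÷ 2 = 12 chords.
B: 4 × 2 = 8 beats ÷ 4 = 2 chords.
C: 8 × 2 = 16 beats ÷ 8 = 2 chords.
D: 7 × 3 = 21 beats ÷ 1.5 = 14 chords.
Overall: 30 chords over 27 bars → 30/27 = 10/9 chords per bar.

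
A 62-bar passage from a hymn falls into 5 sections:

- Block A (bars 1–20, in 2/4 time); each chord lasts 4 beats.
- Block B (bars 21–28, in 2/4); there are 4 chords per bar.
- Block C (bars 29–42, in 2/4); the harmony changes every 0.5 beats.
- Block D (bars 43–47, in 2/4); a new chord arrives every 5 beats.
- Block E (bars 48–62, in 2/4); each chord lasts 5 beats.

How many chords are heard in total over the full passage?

106 chords

A: 20·2 = 40 beats, 40/4 = 10 chords.
B: 8·2 = 16 beats, 16/0.5 = 32 chords.
C: 14·2 = 28 beats, 28/0.5 = 56 chords.
D: 5·2 = 10 beats, 10/5 = 2 chords.
E: 15·2 = 30 beats, 30/5 = 6 chords.
Total: 10 + 32 + 56 + 2 + 6 = 106.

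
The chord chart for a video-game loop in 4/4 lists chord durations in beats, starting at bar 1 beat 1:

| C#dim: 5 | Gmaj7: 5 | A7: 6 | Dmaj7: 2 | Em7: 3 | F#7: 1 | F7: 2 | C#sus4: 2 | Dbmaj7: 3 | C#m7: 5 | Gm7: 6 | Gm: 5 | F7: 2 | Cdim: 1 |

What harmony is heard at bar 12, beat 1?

Beat 1 of bar 12 is beat (12−1)×4 + 1 = 45 overall.
Running totals: C#dim ends at 5, Gmaj7 ends at 10, A7 ends at 16, Dmaj7 ends at 18, Em7 ends at 21, F#7 ends at 22, F7 ends at 24, C#sus4 ends at 26, Dbmaj7 ends at 29, C#m7 ends at 34, Gm7 ends at 40, Gm ends at 45.
Beat 45 falls within Gm.

Gm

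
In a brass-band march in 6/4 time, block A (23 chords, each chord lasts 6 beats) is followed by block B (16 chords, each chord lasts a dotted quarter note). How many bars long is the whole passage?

A: 23 × 6 = 138 beats = 23 bars.
B: 16 × 1.5 = 24 beats = 4 bars.
Total: 23 + 4 = 27 bars.

27 bars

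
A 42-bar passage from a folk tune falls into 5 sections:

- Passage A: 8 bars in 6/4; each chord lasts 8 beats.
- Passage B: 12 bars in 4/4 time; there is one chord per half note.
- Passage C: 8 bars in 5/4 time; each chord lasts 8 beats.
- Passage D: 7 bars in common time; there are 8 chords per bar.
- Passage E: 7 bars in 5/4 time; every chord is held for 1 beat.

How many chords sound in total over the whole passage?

126 chords

A: 8·6 = 48 beats, 48/8 = 6 chords.
B: 12·4 = 48 beats, 48/2 = 24 chords.
C: 8·5 = 40 beats, 40/8 = 5 chords.
D: 7·4 = 28 beats, 28/0.5 = 56 chords.
E: 7·5 = 35 beats, 35/1 = 35 chords.
Total: 6 + 24 + 5 + 56 + 35 = 126.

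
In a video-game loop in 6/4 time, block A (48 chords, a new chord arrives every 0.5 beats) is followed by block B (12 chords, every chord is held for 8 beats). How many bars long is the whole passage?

A: 48 × 0.5 = 24 beats = 4 bars.
B: 12 × 8 = 96 beats = 16 bars.
Total: 4 + 16 = 20 bars.

20 bars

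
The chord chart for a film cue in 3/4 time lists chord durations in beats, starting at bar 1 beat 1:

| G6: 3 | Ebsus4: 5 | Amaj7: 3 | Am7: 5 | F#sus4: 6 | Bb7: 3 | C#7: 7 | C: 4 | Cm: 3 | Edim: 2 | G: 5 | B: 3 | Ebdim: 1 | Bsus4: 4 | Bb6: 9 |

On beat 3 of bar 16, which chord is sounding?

Beat 3 of bar 16 is beat (16−1)×3 + 3 = 48 overall.
Running totals: G6 ends at 3, Ebsus4 ends at 8, Amaj7 ends at 11, Am7 ends at 16, F#sus4 ends at 22, Bb7 ends at 25, C#7 ends at 32, C ends at 36, Cm ends at 39, Edim ends at 41, G ends at 46, B ends at 49.
Beat 48 falls within B.

B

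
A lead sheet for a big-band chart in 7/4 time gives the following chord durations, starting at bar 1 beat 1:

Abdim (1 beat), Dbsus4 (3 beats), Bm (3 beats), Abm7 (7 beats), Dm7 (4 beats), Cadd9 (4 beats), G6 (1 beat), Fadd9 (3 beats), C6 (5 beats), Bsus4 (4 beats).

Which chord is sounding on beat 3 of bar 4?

Fadd9

Beat 3 of bar 4 is beat (4−1)×7 + 3 = 24 overall.
Running totals: Abdim ends at 1, Dbsus4 ends at 4, Bm ends at 7, Abm7 ends at 14, Dm7 ends at 18, Cadd9 ends at 22, G6 ends at 23, Fadd9 ends at 26.
Beat 24 falls within Fadd9.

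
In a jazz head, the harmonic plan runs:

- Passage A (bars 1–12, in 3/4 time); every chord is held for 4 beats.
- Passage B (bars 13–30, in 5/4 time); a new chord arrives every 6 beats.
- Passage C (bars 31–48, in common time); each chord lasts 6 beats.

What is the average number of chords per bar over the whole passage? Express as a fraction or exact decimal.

A: 12 bars of 3 beats is 36 beats; at 4 beats each that's 9 chords.
B: 18 bars of 5 beats is 90 beats; at 6 beats each that's 15 chords.
C: 18 bars of 4 beats is 72 beats; at 6 beats each that's 12 chords.
Overall: 36 chords over 48 bars → 36/48 = 0.75 chords per bar.

0.75 chords per bar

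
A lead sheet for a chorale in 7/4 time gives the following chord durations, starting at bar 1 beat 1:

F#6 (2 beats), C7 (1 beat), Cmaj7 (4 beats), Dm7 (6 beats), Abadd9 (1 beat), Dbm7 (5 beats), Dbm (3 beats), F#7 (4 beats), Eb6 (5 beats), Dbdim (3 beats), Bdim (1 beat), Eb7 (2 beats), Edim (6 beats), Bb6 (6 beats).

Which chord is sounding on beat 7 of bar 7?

Beat 7 of bar 7 is beat (7−1)×7 + 7 = 49 overall.
Running totals: F#6 ends at 2, C7 ends at 3, Cmaj7 ends at 7, Dm7 ends at 13, Abadd9 ends at 14, Dbm7 ends at 19, Dbm ends at 22, F#7 ends at 26, Eb6 ends at 31, Dbdim ends at 34, Bdim ends at 35, Eb7 ends at 37, Edim ends at 43, Bb6 ends at 49.
Beat 49 falls within Bb6.

Bb6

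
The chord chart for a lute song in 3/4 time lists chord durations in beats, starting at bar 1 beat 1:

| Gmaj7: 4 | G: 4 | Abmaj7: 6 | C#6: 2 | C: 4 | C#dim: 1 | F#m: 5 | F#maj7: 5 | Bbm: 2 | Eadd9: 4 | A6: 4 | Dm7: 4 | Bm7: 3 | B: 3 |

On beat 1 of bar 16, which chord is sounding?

Bm7

Beat 1 of bar 16 is beat (16−1)×3 + 1 = 46 overall.
Running totals: Gmaj7 ends at 4, G ends at 8, Abmaj7 ends at 14, C#6 ends at 16, C ends at 20, C#dim ends at 21, F#m ends at 26, F#maj7 ends at 31, Bbm ends at 33, Eadd9 ends at 37, A6 ends at 41, Dm7 ends at 45, Bm7 ends at 48.
Beat 46 falls within Bm7.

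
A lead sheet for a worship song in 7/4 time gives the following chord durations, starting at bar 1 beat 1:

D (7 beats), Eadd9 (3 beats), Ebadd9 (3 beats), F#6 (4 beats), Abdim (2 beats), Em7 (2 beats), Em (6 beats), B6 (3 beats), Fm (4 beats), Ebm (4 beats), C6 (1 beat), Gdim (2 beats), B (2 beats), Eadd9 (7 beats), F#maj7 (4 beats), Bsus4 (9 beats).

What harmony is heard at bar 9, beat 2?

Beat 2 of bar 9 is beat (9−1)×7 + 2 = 58 overall.
Running totals: D ends at 7, Eadd9 ends at 10, Ebadd9 ends at 13, F#6 ends at 17, Abdim ends at 19, Em7 ends at 21, Em ends at 27, B6 ends at 30, Fm ends at 34, Ebm ends at 38, C6 ends at 39, Gdim ends at 41, B ends at 43, Eadd9 ends at 50, F#maj7 ends at 54, Bsus4 ends at 63.
Beat 58 falls within Bsus4.

Bsus4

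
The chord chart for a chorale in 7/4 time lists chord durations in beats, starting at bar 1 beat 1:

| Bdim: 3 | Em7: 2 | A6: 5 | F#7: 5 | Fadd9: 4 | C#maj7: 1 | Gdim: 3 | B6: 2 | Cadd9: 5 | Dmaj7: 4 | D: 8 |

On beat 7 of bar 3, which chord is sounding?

Gdim

Beat 7 of bar 3 is beat (3−1)×7 + 7 = 21 overall.
Running totals: Bdim ends at 3, Em7 ends at 5, A6 ends at 10, F#7 ends at 15, Fadd9 ends at 19, C#maj7 ends at 20, Gdim ends at 23.
Beat 21 falls within Gdim.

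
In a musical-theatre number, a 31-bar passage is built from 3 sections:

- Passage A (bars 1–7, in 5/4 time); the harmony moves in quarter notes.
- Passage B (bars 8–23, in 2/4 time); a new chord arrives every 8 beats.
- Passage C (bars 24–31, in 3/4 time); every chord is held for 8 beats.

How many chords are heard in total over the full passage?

42 chords

A has 35 beats and chords last 1 each, so 35 chords.
B has 32 beats and chords last 8 each, so 4 chords.
C has 24 beats and chords last 8 each, so 3 chords.
Total: 35 + 4 + 3 = 42.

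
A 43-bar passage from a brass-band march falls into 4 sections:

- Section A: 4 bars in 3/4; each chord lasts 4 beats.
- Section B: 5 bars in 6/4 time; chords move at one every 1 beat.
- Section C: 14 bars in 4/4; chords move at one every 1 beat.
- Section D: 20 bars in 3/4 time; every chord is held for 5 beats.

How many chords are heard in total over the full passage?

A has 12 beats and chords last 4 each, so 3 chords.
B has 30 beats and chords last 1 each, so 30 chords.
C has 56 beats and chords last 1 each, so 56 chords.
D has 60 beats and chords last 5 each, so 12 chords.
Total: 3 + 30 + 56 + 12 = 101.

101 chords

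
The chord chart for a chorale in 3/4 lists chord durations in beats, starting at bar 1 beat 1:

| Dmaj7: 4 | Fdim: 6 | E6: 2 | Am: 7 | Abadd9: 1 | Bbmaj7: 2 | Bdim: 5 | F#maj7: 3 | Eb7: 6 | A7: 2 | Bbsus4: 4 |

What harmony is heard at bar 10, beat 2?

Beat 2 of bar 10 is beat (10−1)×3 + 2 = 29 overall.
Running totals: Dmaj7 ends at 4, Fdim ends at 10, E6 ends at 12, Am ends at 19, Abadd9 ends at 20, Bbmaj7 ends at 22, Bdim ends at 27, F#maj7 ends at 30.
Beat 29 falls within F#maj7.

F#maj7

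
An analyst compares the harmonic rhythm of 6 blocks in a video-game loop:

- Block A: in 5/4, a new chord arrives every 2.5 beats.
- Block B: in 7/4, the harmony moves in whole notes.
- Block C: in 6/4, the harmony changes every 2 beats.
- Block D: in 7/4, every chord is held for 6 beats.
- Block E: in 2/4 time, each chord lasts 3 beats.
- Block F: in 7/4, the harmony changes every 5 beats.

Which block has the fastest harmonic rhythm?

A: 5/2.5 = 2 chords/bar.
B: 7/4 = 1.75 chords/bar.
C: 6/2 = 3 chords/bar.
D: 7/6 = 7/6 chords/bar.
E: 2/3 = 2/3 chords/bar.
F: 7/5 = 1.4 chords/bar.
Fastest is C at 3 chords/bar.

Block C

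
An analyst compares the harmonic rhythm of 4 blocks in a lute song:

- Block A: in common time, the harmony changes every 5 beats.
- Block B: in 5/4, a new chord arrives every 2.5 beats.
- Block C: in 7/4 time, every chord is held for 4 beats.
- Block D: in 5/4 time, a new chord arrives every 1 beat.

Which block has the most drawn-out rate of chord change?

A: 4 beats/bar ÷ 5 beats/chord = 0.8 chords/bar.
B: 5 beats/bar ÷ 2.5 beats/chord = 2 chords/bar.
C: 7 beats/bar ÷ 4 beats/chord = 1.75 chords/bar.
D: 5 beats/bar ÷ 1 beat/chord = 5 chords/bar.
Slowest is A at 0.8 chords/bar.

Block A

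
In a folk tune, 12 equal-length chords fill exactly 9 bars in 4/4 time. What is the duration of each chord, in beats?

3 beats

9 bars × 4 beats/bar = 36 beats total.
36 beats ÷ 12 chords = 3 beats per chord.
(That is a dotted half note.)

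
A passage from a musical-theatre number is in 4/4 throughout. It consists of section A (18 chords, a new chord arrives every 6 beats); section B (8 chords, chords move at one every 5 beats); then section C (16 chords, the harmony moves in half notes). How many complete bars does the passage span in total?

A: 18 × 6 = 108 beats = 27 bars.
B: 8 × 5 = 40 beats = 10 bars.
C: 16 × 2 = 32 beats = 8 bars.
Total: 27 + 10 + 8 = 45 bars.

45 bars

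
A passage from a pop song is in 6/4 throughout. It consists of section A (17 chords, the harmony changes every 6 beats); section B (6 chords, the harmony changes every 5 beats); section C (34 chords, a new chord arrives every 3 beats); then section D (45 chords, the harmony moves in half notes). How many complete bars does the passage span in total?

54 bars

A: 17 × 6 = 102 beats = 17 bars.
B: 6 × 5 = 30 beats = 5 bars.
C: 34 × 3 = 102 beats = 17 bars.
D: 45 × 2 = 90 beats = 15 bars.
Total: 17 + 5 + 17 + 15 = 54 bars.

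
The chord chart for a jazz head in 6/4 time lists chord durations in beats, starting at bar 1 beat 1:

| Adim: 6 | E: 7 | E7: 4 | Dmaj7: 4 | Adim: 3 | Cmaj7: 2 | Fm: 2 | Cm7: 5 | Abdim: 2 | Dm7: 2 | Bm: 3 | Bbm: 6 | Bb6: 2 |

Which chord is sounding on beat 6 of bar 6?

Dm7

Beat 6 of bar 6 is beat (6−1)×6 + 6 = 36 overall.
Running totals: Adim ends at 6, E ends at 13, E7 ends at 17, Dmaj7 ends at 21, Adim ends at 24, Cmaj7 ends at 26, Fm ends at 28, Cm7 ends at 33, Abdim ends at 35, Dm7 ends at 37.
Beat 36 falls within Dm7.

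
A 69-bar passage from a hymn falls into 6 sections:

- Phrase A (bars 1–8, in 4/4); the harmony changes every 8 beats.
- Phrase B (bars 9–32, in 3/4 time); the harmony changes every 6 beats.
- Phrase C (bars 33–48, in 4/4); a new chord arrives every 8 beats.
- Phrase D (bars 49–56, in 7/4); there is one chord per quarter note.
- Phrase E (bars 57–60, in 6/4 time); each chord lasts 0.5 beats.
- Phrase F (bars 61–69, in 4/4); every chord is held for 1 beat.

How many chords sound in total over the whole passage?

164 chords

A has 32 beats and chords last 8 each, so 4 chords.
B has 72 beats and chords last 6 each, so 12 chords.
C has 64 beats and chords last 8 each, so 8 chords.
D has 56 beats and chords last 1 each, so 56 chords.
E has 24 beats and chords last 0.5 each, so 48 chords.
F has 36 beats and chords last 1 each, so 36 chords.
Total: 4 + 12 + 8 + 56 + 48 + 36 = 164.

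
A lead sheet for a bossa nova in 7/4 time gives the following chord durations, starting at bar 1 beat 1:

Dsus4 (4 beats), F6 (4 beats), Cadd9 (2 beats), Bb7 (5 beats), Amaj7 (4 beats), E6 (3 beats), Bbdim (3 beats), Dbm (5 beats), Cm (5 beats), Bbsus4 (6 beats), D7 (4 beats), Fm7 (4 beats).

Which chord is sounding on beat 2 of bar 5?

Dbm

Beat 2 of bar 5 is beat (5−1)×7 + 2 = 30 overall.
Running totals: Dsus4 ends at 4, F6 ends at 8, Cadd9 ends at 10, Bb7 ends at 15, Amaj7 ends at 19, E6 ends at 22, Bbdim ends at 25, Dbm ends at 30.
Beat 30 falls within Dbm.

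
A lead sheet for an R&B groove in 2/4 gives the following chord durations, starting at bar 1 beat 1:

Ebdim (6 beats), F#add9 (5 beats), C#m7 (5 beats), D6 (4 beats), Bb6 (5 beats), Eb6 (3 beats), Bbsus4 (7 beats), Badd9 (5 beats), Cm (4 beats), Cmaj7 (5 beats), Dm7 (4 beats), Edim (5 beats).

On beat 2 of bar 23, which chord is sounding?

Beat 2 of bar 23 is beat (23−1)×2 + 2 = 46 overall.
Running totals: Ebdim ends at 6, F#add9 ends at 11, C#m7 ends at 16, D6 ends at 20, Bb6 ends at 25, Eb6 ends at 28, Bbsus4 ends at 35, Badd9 ends at 40, Cm ends at 44, Cmaj7 ends at 49.
Beat 46 falls within Cmaj7.

Cmaj7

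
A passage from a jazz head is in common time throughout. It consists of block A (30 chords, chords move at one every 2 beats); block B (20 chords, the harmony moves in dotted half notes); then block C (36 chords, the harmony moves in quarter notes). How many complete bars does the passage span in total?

39 bars

A: 30 × 2 = 60 beats = 15 bars.
B: 20 × 3 = 60 beats = 15 bars.
C: 36 × 1 = 36 beats = 9 bars.
Total: 15 + 15 + 9 = 39 bars.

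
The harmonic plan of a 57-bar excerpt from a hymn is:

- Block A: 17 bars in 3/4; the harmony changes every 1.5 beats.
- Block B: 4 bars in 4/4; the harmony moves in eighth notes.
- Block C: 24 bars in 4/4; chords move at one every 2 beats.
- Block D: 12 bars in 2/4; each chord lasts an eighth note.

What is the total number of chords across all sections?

162 chords

A has 51 beats and chords last 1.5 each, so 34 chords.
B has 16 beats and chords last 0.5 each, so 32 chords.
C has 96 beats and chords last 2 each, so 48 chords.
D has 24 beats and chords last 0.5 each, so 48 chords.
Total: 34 + 32 + 48 + 48 = 162.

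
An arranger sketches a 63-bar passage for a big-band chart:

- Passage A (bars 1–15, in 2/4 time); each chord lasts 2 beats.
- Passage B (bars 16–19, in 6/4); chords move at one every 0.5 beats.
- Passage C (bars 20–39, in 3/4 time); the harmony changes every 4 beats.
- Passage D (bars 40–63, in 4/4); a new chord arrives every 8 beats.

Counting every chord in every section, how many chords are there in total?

90 chords

A has 30 beats and chords last 2 each, so 15 chords.
B has 24 beats and chords last 0.5 each, so 48 chords.
C has 60 beats and chords last 4 each, so 15 chords.
D has 96 beats and chords last 8 each, so 12 chords.
Total: 15 + 48 + 15 + 12 = 90.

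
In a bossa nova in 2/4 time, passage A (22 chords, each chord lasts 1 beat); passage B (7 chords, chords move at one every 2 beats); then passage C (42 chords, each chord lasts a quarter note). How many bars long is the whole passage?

39 bars

A: 22 × 1 = 22 beats = 11 bars.
B: 7 × 2 = 14 beats = 7 bars.
C: 42 × 1 = 42 beats = 21 bars.
Total: 11 + 7 + 21 = 39 bars.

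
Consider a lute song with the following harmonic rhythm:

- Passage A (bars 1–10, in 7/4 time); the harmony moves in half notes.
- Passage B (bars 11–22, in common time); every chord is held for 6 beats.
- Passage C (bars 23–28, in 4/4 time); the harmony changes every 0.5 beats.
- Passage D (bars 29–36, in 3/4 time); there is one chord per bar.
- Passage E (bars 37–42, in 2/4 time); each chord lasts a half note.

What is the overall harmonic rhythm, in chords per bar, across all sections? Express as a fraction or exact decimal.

A: 10 bars of 7 beats is 70 beats; at 2 beats each that's 35 chords.
B: 12 bars of 4 beats is 48 beats; at 6 beats each that's 8 chords.
C: 6 bars of 4 beats is 24 beats; at 0.5 beats each that's 48 chords.
D: 8 bars of 3 beats is 24 beats; at 3 beats each that's 8 chords.
E: 6 bars of 2 beats is 12 beats; at 2 beats each that's 6 chords.
Overall: 105 chords over 42 bars → 105/42 = 2.5 chords per bar.

2.5 chords per bar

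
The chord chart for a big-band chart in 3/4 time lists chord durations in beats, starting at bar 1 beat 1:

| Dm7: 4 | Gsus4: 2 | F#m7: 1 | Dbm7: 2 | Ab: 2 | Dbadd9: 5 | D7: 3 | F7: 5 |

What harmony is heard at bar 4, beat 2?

Ab

Beat 2 of bar 4 is beat (4−1)×3 + 2 = 11 overall.
Running totals: Dm7 ends at 4, Gsus4 ends at 6, F#m7 ends at 7, Dbm7 ends at 9, Ab ends at 11.
Beat 11 falls within Ab.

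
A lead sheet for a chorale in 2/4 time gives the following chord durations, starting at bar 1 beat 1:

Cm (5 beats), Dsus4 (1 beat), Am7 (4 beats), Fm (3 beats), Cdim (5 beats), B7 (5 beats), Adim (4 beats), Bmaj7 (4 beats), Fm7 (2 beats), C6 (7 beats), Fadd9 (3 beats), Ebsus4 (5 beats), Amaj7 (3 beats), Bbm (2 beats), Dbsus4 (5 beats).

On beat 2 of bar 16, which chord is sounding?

Fm7

Beat 2 of bar 16 is beat (16−1)×2 + 2 = 32 overall.
Running totals: Cm ends at 5, Dsus4 ends at 6, Am7 ends at 10, Fm ends at 13, Cdim ends at 18, B7 ends at 23, Adim ends at 27, Bmaj7 ends at 31, Fm7 ends at 33.
Beat 32 falls within Fm7.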